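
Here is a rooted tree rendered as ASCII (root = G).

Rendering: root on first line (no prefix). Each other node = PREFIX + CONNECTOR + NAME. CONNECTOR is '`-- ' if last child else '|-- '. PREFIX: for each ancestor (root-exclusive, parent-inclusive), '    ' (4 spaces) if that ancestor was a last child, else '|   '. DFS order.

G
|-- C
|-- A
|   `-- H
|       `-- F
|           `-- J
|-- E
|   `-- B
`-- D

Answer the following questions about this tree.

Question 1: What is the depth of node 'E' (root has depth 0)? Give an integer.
Answer: 1

Derivation:
Path from root to E: G -> E
Depth = number of edges = 1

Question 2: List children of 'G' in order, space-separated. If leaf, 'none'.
Node G's children (from adjacency): C, A, E, D

Answer: C A E D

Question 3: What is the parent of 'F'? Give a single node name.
Scan adjacency: F appears as child of H

Answer: H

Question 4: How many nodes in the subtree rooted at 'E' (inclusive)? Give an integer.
Subtree rooted at E contains: B, E
Count = 2

Answer: 2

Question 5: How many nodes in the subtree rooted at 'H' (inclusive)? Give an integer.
Answer: 3

Derivation:
Subtree rooted at H contains: F, H, J
Count = 3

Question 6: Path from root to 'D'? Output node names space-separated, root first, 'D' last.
Answer: G D

Derivation:
Walk down from root: G -> D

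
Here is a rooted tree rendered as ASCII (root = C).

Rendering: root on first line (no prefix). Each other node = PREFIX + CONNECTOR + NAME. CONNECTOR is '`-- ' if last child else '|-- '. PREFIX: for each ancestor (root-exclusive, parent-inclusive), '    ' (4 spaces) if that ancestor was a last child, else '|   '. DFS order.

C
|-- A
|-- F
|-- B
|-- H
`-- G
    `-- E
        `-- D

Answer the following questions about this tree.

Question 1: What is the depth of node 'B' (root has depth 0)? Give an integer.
Path from root to B: C -> B
Depth = number of edges = 1

Answer: 1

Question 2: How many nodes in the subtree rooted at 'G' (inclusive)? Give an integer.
Subtree rooted at G contains: D, E, G
Count = 3

Answer: 3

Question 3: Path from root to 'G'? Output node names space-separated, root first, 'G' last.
Answer: C G

Derivation:
Walk down from root: C -> G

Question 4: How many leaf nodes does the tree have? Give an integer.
Answer: 5

Derivation:
Leaves (nodes with no children): A, B, D, F, H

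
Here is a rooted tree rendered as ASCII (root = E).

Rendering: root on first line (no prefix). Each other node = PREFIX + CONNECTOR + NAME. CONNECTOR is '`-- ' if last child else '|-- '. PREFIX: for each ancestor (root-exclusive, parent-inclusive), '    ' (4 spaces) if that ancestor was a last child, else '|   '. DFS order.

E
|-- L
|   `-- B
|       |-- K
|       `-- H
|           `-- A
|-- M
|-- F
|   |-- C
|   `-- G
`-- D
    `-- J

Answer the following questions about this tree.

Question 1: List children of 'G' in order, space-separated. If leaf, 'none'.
Node G's children (from adjacency): (leaf)

Answer: none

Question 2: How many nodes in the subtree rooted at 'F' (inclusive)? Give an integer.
Subtree rooted at F contains: C, F, G
Count = 3

Answer: 3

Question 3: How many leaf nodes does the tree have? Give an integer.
Answer: 6

Derivation:
Leaves (nodes with no children): A, C, G, J, K, M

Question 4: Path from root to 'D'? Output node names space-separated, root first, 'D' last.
Walk down from root: E -> D

Answer: E D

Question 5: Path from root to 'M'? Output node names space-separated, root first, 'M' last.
Answer: E M

Derivation:
Walk down from root: E -> M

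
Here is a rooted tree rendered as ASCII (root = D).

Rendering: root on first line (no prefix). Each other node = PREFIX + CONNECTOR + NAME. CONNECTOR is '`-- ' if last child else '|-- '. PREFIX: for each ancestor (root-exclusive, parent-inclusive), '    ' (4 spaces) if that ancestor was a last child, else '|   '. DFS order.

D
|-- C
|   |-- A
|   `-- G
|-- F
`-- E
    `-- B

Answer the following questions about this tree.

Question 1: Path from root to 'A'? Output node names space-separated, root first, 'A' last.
Answer: D C A

Derivation:
Walk down from root: D -> C -> A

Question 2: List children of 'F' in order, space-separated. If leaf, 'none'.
Answer: none

Derivation:
Node F's children (from adjacency): (leaf)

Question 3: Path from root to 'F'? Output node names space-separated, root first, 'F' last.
Answer: D F

Derivation:
Walk down from root: D -> F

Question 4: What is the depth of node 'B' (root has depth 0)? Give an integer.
Answer: 2

Derivation:
Path from root to B: D -> E -> B
Depth = number of edges = 2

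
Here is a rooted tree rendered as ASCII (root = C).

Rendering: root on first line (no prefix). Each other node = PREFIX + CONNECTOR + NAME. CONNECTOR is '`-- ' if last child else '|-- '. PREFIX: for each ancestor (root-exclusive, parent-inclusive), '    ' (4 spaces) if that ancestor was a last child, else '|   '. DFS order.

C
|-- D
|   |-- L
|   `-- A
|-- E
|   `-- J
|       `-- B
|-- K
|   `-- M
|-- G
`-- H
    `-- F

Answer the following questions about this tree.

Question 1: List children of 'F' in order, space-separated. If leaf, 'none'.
Answer: none

Derivation:
Node F's children (from adjacency): (leaf)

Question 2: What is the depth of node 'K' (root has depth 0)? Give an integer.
Path from root to K: C -> K
Depth = number of edges = 1

Answer: 1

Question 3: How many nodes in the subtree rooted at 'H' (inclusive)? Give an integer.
Subtree rooted at H contains: F, H
Count = 2

Answer: 2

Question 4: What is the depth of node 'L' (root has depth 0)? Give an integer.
Answer: 2

Derivation:
Path from root to L: C -> D -> L
Depth = number of edges = 2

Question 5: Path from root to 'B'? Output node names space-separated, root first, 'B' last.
Walk down from root: C -> E -> J -> B

Answer: C E J B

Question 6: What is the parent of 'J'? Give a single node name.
Scan adjacency: J appears as child of E

Answer: E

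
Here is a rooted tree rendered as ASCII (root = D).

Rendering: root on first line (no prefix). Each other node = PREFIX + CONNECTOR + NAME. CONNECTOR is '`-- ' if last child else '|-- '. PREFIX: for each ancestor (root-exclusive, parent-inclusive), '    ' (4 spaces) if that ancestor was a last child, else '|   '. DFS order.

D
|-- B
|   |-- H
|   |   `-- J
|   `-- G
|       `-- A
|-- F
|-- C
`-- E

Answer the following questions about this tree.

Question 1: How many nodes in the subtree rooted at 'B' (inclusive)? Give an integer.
Subtree rooted at B contains: A, B, G, H, J
Count = 5

Answer: 5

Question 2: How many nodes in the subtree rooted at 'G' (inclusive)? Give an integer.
Answer: 2

Derivation:
Subtree rooted at G contains: A, G
Count = 2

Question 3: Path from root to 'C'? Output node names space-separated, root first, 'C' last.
Answer: D C

Derivation:
Walk down from root: D -> C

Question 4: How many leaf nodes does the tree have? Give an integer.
Leaves (nodes with no children): A, C, E, F, J

Answer: 5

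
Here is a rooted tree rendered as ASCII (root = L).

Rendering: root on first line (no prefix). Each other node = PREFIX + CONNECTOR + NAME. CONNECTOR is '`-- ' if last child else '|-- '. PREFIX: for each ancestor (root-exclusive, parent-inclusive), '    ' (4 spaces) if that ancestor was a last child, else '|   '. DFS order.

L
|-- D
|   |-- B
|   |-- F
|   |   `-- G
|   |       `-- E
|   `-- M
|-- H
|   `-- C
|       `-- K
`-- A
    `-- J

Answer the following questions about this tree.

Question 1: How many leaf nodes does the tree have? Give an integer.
Answer: 5

Derivation:
Leaves (nodes with no children): B, E, J, K, M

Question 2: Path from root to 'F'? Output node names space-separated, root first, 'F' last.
Walk down from root: L -> D -> F

Answer: L D F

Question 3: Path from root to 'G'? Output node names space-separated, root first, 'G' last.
Answer: L D F G

Derivation:
Walk down from root: L -> D -> F -> G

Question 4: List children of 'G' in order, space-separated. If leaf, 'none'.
Node G's children (from adjacency): E

Answer: E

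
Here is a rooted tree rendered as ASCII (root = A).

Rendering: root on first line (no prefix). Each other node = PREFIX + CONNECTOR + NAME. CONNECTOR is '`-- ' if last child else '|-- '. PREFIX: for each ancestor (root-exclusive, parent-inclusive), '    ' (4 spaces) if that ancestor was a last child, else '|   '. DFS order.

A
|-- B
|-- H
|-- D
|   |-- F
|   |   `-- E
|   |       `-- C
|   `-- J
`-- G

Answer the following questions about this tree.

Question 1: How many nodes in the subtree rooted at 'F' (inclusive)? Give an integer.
Subtree rooted at F contains: C, E, F
Count = 3

Answer: 3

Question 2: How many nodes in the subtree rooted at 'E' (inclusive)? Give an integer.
Answer: 2

Derivation:
Subtree rooted at E contains: C, E
Count = 2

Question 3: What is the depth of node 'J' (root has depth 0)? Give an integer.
Path from root to J: A -> D -> J
Depth = number of edges = 2

Answer: 2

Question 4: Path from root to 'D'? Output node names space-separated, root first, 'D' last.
Answer: A D

Derivation:
Walk down from root: A -> D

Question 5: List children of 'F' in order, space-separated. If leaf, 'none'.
Node F's children (from adjacency): E

Answer: E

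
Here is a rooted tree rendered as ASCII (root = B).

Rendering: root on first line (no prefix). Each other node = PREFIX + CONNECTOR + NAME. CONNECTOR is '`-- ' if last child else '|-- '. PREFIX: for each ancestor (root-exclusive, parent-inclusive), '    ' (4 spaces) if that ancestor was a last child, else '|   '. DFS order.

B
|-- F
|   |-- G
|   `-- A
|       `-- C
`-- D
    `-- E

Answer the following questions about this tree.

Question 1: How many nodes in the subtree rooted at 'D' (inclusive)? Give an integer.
Subtree rooted at D contains: D, E
Count = 2

Answer: 2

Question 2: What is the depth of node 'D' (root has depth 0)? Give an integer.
Answer: 1

Derivation:
Path from root to D: B -> D
Depth = number of edges = 1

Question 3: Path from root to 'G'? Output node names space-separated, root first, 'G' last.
Walk down from root: B -> F -> G

Answer: B F G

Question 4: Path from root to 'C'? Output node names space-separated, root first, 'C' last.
Walk down from root: B -> F -> A -> C

Answer: B F A C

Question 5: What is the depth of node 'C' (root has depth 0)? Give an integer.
Answer: 3

Derivation:
Path from root to C: B -> F -> A -> C
Depth = number of edges = 3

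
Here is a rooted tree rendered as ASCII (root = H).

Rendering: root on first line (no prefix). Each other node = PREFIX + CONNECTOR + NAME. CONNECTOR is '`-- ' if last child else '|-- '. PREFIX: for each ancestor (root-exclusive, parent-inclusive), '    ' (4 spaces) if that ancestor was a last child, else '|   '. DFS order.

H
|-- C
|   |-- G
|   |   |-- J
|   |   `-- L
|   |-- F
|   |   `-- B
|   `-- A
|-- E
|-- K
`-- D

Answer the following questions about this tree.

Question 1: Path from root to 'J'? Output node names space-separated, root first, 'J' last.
Answer: H C G J

Derivation:
Walk down from root: H -> C -> G -> J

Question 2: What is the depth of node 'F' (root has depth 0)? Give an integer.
Path from root to F: H -> C -> F
Depth = number of edges = 2

Answer: 2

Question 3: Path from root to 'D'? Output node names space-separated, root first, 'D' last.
Walk down from root: H -> D

Answer: H D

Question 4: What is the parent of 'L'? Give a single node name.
Scan adjacency: L appears as child of G

Answer: G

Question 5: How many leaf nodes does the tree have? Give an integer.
Answer: 7

Derivation:
Leaves (nodes with no children): A, B, D, E, J, K, L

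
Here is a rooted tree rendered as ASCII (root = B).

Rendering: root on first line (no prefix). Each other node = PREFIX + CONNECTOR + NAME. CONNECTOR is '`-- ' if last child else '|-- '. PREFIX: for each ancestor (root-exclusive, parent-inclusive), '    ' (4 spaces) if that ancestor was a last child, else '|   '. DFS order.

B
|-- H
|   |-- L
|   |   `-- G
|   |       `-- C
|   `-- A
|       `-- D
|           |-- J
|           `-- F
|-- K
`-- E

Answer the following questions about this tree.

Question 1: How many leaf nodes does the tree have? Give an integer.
Leaves (nodes with no children): C, E, F, J, K

Answer: 5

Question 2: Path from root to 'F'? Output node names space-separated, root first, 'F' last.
Answer: B H A D F

Derivation:
Walk down from root: B -> H -> A -> D -> F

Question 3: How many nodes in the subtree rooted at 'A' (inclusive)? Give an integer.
Subtree rooted at A contains: A, D, F, J
Count = 4

Answer: 4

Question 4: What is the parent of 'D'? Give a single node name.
Scan adjacency: D appears as child of A

Answer: A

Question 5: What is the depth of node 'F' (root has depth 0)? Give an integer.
Answer: 4

Derivation:
Path from root to F: B -> H -> A -> D -> F
Depth = number of edges = 4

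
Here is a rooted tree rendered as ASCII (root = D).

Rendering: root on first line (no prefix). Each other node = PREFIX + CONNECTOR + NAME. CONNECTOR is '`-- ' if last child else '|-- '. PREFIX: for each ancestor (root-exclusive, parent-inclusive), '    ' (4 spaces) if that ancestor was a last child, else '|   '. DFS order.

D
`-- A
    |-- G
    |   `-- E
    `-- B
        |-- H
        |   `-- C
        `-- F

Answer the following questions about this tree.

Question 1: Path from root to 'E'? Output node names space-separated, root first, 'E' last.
Answer: D A G E

Derivation:
Walk down from root: D -> A -> G -> E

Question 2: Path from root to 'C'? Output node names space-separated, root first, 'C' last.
Walk down from root: D -> A -> B -> H -> C

Answer: D A B H C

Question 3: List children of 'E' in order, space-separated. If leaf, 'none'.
Answer: none

Derivation:
Node E's children (from adjacency): (leaf)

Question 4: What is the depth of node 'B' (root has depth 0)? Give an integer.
Answer: 2

Derivation:
Path from root to B: D -> A -> B
Depth = number of edges = 2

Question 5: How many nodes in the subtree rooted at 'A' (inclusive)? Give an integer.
Subtree rooted at A contains: A, B, C, E, F, G, H
Count = 7

Answer: 7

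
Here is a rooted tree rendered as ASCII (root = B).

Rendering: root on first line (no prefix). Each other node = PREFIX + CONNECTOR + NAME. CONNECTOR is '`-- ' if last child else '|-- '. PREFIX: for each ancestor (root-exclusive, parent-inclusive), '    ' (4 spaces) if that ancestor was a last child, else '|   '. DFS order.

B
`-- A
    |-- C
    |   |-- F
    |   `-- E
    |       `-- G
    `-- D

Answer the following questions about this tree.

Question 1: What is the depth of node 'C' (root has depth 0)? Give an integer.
Path from root to C: B -> A -> C
Depth = number of edges = 2

Answer: 2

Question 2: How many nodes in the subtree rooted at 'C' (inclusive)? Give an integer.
Subtree rooted at C contains: C, E, F, G
Count = 4

Answer: 4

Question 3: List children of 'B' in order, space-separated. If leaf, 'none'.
Answer: A

Derivation:
Node B's children (from adjacency): A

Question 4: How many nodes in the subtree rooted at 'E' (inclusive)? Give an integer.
Subtree rooted at E contains: E, G
Count = 2

Answer: 2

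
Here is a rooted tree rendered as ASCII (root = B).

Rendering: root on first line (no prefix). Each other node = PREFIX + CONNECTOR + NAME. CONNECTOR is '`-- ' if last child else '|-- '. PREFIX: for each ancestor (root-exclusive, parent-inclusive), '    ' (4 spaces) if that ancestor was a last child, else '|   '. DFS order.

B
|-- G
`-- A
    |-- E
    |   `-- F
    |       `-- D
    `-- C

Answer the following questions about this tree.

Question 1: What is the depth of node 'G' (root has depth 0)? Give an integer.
Answer: 1

Derivation:
Path from root to G: B -> G
Depth = number of edges = 1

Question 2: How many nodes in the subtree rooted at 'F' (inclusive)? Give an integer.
Subtree rooted at F contains: D, F
Count = 2

Answer: 2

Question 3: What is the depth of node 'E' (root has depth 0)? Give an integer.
Path from root to E: B -> A -> E
Depth = number of edges = 2

Answer: 2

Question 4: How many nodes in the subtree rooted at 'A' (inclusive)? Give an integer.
Subtree rooted at A contains: A, C, D, E, F
Count = 5

Answer: 5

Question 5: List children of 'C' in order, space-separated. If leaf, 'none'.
Node C's children (from adjacency): (leaf)

Answer: none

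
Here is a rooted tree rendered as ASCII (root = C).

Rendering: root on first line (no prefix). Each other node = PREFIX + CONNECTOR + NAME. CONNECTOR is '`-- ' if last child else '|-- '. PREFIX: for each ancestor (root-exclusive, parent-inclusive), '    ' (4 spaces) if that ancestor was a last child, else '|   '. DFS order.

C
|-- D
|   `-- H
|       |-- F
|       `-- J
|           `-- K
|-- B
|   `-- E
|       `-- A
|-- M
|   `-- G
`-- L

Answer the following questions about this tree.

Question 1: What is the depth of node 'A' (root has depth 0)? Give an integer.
Answer: 3

Derivation:
Path from root to A: C -> B -> E -> A
Depth = number of edges = 3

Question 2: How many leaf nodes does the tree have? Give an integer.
Answer: 5

Derivation:
Leaves (nodes with no children): A, F, G, K, L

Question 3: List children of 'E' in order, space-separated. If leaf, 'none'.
Answer: A

Derivation:
Node E's children (from adjacency): A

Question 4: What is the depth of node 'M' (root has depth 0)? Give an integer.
Path from root to M: C -> M
Depth = number of edges = 1

Answer: 1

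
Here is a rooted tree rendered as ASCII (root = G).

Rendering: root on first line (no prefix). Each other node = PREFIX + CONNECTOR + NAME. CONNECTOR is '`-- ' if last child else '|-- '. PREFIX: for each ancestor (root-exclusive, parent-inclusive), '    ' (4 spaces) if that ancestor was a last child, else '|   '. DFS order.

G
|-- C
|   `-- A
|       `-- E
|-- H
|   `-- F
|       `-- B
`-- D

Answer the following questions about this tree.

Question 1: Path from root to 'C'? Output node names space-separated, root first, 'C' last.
Walk down from root: G -> C

Answer: G C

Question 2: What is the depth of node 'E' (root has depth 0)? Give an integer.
Answer: 3

Derivation:
Path from root to E: G -> C -> A -> E
Depth = number of edges = 3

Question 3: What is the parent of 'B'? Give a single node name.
Answer: F

Derivation:
Scan adjacency: B appears as child of F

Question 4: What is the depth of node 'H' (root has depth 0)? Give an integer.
Answer: 1

Derivation:
Path from root to H: G -> H
Depth = number of edges = 1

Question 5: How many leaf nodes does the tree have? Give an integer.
Answer: 3

Derivation:
Leaves (nodes with no children): B, D, E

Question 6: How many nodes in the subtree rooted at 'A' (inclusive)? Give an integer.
Subtree rooted at A contains: A, E
Count = 2

Answer: 2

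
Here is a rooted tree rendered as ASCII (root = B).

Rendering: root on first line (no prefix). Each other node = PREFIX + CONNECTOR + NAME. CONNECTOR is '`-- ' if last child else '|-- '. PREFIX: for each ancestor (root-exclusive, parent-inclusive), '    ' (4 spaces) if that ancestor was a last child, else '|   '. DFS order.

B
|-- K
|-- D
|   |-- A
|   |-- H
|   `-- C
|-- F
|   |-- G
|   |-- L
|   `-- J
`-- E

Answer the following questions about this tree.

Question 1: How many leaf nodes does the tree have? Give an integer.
Leaves (nodes with no children): A, C, E, G, H, J, K, L

Answer: 8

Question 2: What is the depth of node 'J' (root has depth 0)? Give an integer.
Answer: 2

Derivation:
Path from root to J: B -> F -> J
Depth = number of edges = 2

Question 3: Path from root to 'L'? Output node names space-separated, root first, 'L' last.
Answer: B F L

Derivation:
Walk down from root: B -> F -> L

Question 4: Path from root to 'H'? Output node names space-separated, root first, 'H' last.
Answer: B D H

Derivation:
Walk down from root: B -> D -> H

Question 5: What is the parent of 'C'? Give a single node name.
Answer: D

Derivation:
Scan adjacency: C appears as child of D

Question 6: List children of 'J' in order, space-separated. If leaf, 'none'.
Node J's children (from adjacency): (leaf)

Answer: none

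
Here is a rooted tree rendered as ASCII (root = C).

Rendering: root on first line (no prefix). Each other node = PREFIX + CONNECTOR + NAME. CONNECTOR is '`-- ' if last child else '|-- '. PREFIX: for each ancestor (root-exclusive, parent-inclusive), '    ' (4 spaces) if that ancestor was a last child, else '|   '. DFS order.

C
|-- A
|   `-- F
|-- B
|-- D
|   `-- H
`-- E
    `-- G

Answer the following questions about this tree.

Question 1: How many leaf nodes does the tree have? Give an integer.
Answer: 4

Derivation:
Leaves (nodes with no children): B, F, G, H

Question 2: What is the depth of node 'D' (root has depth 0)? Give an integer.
Answer: 1

Derivation:
Path from root to D: C -> D
Depth = number of edges = 1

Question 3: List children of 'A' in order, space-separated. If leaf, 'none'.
Answer: F

Derivation:
Node A's children (from adjacency): F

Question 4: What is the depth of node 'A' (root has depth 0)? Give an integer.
Answer: 1

Derivation:
Path from root to A: C -> A
Depth = number of edges = 1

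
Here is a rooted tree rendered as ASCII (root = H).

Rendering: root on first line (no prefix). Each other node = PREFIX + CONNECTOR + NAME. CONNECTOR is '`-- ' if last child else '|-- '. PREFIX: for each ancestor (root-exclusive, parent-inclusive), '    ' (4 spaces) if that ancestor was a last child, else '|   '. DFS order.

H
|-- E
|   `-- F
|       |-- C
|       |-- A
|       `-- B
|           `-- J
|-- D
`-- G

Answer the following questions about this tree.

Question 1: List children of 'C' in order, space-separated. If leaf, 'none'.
Node C's children (from adjacency): (leaf)

Answer: none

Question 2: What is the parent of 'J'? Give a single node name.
Scan adjacency: J appears as child of B

Answer: B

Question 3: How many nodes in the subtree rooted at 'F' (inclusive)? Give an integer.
Subtree rooted at F contains: A, B, C, F, J
Count = 5

Answer: 5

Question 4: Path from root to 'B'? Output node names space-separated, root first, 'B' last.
Walk down from root: H -> E -> F -> B

Answer: H E F B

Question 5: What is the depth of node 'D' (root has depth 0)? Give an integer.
Answer: 1

Derivation:
Path from root to D: H -> D
Depth = number of edges = 1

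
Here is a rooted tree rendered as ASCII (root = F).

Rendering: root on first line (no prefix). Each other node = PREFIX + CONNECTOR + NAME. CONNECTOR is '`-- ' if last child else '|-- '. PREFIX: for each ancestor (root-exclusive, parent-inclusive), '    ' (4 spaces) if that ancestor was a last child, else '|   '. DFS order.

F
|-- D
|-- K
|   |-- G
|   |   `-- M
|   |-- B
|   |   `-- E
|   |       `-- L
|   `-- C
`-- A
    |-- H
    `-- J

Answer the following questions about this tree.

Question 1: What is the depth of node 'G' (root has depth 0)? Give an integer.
Answer: 2

Derivation:
Path from root to G: F -> K -> G
Depth = number of edges = 2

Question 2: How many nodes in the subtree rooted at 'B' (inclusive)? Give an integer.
Subtree rooted at B contains: B, E, L
Count = 3

Answer: 3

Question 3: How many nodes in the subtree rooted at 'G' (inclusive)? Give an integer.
Answer: 2

Derivation:
Subtree rooted at G contains: G, M
Count = 2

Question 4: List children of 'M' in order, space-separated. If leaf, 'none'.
Node M's children (from adjacency): (leaf)

Answer: none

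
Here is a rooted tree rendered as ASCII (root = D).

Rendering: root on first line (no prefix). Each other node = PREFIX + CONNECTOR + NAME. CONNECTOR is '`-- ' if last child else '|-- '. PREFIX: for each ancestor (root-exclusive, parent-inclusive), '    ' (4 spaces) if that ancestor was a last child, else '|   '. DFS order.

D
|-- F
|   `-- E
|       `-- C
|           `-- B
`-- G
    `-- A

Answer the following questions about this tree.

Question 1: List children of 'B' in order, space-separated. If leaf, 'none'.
Node B's children (from adjacency): (leaf)

Answer: none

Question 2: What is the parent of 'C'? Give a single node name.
Scan adjacency: C appears as child of E

Answer: E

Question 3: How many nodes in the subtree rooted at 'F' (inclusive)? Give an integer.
Answer: 4

Derivation:
Subtree rooted at F contains: B, C, E, F
Count = 4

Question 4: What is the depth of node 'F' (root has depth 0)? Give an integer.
Path from root to F: D -> F
Depth = number of edges = 1

Answer: 1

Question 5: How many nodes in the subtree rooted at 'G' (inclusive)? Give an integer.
Subtree rooted at G contains: A, G
Count = 2

Answer: 2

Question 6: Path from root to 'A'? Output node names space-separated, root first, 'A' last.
Answer: D G A

Derivation:
Walk down from root: D -> G -> A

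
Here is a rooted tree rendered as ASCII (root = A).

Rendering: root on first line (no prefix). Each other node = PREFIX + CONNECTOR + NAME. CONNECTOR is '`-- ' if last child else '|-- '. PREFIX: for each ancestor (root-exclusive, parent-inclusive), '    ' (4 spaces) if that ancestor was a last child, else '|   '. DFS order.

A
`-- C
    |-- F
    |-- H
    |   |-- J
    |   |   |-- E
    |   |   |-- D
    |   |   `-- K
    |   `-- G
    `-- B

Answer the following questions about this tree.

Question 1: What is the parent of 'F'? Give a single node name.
Scan adjacency: F appears as child of C

Answer: C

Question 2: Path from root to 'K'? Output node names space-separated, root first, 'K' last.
Answer: A C H J K

Derivation:
Walk down from root: A -> C -> H -> J -> K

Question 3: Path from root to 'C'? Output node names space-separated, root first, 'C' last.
Answer: A C

Derivation:
Walk down from root: A -> C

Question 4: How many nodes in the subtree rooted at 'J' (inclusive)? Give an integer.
Answer: 4

Derivation:
Subtree rooted at J contains: D, E, J, K
Count = 4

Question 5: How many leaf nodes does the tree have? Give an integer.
Leaves (nodes with no children): B, D, E, F, G, K

Answer: 6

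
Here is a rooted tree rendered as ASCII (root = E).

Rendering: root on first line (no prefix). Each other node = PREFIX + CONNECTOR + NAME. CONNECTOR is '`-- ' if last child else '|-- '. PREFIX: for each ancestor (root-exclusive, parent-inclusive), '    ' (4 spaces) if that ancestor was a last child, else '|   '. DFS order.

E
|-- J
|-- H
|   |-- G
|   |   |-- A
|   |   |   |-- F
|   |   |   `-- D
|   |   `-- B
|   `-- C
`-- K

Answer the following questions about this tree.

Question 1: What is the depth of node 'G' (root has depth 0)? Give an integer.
Path from root to G: E -> H -> G
Depth = number of edges = 2

Answer: 2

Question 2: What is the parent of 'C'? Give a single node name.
Scan adjacency: C appears as child of H

Answer: H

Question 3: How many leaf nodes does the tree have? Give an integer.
Answer: 6

Derivation:
Leaves (nodes with no children): B, C, D, F, J, K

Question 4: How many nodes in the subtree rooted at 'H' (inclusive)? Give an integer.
Answer: 7

Derivation:
Subtree rooted at H contains: A, B, C, D, F, G, H
Count = 7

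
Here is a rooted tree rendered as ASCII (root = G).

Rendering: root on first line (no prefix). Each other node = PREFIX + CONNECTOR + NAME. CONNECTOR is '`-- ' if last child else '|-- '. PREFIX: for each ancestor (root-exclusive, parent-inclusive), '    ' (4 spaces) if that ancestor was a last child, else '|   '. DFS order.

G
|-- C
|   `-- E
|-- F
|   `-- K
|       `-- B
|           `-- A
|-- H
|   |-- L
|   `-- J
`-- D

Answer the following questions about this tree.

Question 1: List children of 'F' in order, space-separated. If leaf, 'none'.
Node F's children (from adjacency): K

Answer: K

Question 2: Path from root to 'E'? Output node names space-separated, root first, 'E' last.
Answer: G C E

Derivation:
Walk down from root: G -> C -> E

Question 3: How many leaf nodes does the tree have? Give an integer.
Leaves (nodes with no children): A, D, E, J, L

Answer: 5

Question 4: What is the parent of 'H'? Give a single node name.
Scan adjacency: H appears as child of G

Answer: G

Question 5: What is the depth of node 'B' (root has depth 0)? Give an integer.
Answer: 3

Derivation:
Path from root to B: G -> F -> K -> B
Depth = number of edges = 3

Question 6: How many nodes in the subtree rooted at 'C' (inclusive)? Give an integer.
Subtree rooted at C contains: C, E
Count = 2

Answer: 2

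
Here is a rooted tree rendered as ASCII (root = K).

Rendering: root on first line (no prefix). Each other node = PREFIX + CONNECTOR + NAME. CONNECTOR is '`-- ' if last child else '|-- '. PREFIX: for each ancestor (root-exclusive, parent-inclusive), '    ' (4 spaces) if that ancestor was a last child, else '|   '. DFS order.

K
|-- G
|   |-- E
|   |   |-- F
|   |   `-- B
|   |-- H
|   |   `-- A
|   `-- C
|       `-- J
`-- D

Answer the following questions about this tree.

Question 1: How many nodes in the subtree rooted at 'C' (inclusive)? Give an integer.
Subtree rooted at C contains: C, J
Count = 2

Answer: 2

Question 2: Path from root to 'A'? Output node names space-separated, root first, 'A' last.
Walk down from root: K -> G -> H -> A

Answer: K G H A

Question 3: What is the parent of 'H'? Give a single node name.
Scan adjacency: H appears as child of G

Answer: G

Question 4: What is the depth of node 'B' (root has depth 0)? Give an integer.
Path from root to B: K -> G -> E -> B
Depth = number of edges = 3

Answer: 3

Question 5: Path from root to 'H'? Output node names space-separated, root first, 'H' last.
Answer: K G H

Derivation:
Walk down from root: K -> G -> H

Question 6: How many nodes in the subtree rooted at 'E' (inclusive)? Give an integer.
Answer: 3

Derivation:
Subtree rooted at E contains: B, E, F
Count = 3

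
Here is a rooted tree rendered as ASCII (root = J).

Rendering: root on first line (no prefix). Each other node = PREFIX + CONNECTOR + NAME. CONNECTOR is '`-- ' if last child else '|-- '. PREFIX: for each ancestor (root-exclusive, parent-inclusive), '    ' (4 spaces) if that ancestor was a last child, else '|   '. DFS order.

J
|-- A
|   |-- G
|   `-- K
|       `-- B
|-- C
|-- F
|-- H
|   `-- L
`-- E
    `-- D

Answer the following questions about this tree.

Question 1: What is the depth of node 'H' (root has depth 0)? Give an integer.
Path from root to H: J -> H
Depth = number of edges = 1

Answer: 1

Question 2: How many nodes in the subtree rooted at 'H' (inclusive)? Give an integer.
Answer: 2

Derivation:
Subtree rooted at H contains: H, L
Count = 2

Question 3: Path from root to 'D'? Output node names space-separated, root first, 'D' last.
Walk down from root: J -> E -> D

Answer: J E D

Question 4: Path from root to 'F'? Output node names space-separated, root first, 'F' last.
Answer: J F

Derivation:
Walk down from root: J -> F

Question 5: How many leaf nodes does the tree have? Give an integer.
Leaves (nodes with no children): B, C, D, F, G, L

Answer: 6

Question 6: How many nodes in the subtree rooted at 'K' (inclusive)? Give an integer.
Subtree rooted at K contains: B, K
Count = 2

Answer: 2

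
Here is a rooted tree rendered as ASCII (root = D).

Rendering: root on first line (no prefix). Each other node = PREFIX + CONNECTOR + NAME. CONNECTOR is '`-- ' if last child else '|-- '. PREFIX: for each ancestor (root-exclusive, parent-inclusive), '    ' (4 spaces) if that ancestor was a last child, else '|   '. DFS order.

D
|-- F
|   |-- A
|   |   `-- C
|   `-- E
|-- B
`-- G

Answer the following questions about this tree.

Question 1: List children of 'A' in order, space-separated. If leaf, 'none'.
Answer: C

Derivation:
Node A's children (from adjacency): C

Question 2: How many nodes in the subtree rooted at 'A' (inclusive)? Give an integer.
Subtree rooted at A contains: A, C
Count = 2

Answer: 2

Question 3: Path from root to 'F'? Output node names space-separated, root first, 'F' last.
Answer: D F

Derivation:
Walk down from root: D -> F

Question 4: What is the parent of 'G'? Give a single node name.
Scan adjacency: G appears as child of D

Answer: D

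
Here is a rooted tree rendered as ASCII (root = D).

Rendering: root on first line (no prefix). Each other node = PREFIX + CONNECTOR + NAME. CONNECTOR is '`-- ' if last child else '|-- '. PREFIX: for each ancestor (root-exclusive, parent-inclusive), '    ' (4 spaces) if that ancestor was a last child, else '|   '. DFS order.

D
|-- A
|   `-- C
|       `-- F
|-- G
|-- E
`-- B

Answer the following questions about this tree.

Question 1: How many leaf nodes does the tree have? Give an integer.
Answer: 4

Derivation:
Leaves (nodes with no children): B, E, F, G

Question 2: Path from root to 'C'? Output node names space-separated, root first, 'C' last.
Answer: D A C

Derivation:
Walk down from root: D -> A -> C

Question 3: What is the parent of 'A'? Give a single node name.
Answer: D

Derivation:
Scan adjacency: A appears as child of D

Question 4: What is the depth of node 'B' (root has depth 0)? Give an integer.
Answer: 1

Derivation:
Path from root to B: D -> B
Depth = number of edges = 1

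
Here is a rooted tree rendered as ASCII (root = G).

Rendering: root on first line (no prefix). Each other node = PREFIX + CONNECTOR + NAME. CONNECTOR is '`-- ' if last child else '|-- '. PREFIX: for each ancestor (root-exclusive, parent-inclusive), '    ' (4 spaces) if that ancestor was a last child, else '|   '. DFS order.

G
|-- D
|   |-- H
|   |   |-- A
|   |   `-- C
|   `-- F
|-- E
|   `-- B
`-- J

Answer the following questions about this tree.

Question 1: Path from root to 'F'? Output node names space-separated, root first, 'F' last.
Walk down from root: G -> D -> F

Answer: G D F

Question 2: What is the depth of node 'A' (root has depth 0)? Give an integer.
Answer: 3

Derivation:
Path from root to A: G -> D -> H -> A
Depth = number of edges = 3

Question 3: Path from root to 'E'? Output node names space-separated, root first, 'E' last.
Answer: G E

Derivation:
Walk down from root: G -> E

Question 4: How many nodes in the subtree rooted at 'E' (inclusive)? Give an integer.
Answer: 2

Derivation:
Subtree rooted at E contains: B, E
Count = 2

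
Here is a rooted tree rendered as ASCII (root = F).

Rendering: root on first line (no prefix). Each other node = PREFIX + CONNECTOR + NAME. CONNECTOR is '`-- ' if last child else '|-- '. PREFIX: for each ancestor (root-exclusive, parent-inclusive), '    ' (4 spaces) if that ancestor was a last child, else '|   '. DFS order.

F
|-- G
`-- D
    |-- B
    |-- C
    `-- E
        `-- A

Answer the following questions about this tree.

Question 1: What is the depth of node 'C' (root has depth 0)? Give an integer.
Answer: 2

Derivation:
Path from root to C: F -> D -> C
Depth = number of edges = 2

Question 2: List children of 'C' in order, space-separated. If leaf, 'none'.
Answer: none

Derivation:
Node C's children (from adjacency): (leaf)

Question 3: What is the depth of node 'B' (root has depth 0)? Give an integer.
Answer: 2

Derivation:
Path from root to B: F -> D -> B
Depth = number of edges = 2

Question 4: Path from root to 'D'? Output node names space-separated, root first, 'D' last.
Walk down from root: F -> D

Answer: F D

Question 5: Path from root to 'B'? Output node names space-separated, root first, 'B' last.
Answer: F D B

Derivation:
Walk down from root: F -> D -> B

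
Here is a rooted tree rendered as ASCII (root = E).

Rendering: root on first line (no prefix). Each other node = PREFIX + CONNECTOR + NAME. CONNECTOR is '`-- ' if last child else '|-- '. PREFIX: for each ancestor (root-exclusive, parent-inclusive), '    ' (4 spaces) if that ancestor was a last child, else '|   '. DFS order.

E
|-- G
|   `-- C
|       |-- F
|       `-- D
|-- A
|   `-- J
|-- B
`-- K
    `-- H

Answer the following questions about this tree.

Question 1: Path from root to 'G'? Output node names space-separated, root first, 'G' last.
Walk down from root: E -> G

Answer: E G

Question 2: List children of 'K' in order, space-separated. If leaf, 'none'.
Node K's children (from adjacency): H

Answer: H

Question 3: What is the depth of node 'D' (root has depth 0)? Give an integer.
Path from root to D: E -> G -> C -> D
Depth = number of edges = 3

Answer: 3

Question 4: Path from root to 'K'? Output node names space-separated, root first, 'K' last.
Walk down from root: E -> K

Answer: E K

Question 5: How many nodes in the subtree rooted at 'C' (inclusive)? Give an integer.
Answer: 3

Derivation:
Subtree rooted at C contains: C, D, F
Count = 3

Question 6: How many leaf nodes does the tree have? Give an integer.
Leaves (nodes with no children): B, D, F, H, J

Answer: 5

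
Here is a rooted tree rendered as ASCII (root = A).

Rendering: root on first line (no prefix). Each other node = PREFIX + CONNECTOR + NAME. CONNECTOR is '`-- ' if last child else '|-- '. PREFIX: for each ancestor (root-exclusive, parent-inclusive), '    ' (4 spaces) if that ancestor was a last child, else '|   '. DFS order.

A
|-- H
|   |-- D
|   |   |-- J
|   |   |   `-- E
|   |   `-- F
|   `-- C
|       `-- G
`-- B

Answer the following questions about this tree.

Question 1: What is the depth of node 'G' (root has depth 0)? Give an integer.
Path from root to G: A -> H -> C -> G
Depth = number of edges = 3

Answer: 3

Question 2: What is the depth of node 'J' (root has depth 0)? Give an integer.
Path from root to J: A -> H -> D -> J
Depth = number of edges = 3

Answer: 3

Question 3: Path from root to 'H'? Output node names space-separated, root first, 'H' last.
Walk down from root: A -> H

Answer: A H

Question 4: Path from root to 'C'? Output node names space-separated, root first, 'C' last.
Answer: A H C

Derivation:
Walk down from root: A -> H -> C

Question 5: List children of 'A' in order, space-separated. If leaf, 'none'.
Answer: H B

Derivation:
Node A's children (from adjacency): H, B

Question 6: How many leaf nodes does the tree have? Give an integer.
Answer: 4

Derivation:
Leaves (nodes with no children): B, E, F, G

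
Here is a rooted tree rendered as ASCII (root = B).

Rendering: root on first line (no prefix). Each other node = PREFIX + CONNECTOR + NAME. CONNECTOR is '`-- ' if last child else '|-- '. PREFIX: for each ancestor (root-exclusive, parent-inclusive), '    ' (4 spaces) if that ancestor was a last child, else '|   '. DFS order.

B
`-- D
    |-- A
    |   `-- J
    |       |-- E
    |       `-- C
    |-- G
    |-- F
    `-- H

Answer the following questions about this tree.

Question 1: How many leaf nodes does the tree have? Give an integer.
Leaves (nodes with no children): C, E, F, G, H

Answer: 5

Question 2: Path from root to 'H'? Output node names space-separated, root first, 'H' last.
Answer: B D H

Derivation:
Walk down from root: B -> D -> H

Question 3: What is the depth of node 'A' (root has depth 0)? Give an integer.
Answer: 2

Derivation:
Path from root to A: B -> D -> A
Depth = number of edges = 2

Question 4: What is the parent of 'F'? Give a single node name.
Answer: D

Derivation:
Scan adjacency: F appears as child of D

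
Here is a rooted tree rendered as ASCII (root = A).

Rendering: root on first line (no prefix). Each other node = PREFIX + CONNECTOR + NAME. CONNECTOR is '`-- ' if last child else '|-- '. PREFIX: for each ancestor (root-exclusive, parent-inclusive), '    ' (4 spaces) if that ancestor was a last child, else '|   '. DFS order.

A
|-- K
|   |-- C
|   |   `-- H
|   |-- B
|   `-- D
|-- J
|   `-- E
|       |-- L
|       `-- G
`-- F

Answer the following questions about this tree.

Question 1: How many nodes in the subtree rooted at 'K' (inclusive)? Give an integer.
Subtree rooted at K contains: B, C, D, H, K
Count = 5

Answer: 5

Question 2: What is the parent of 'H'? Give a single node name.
Answer: C

Derivation:
Scan adjacency: H appears as child of C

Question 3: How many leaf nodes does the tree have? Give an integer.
Leaves (nodes with no children): B, D, F, G, H, L

Answer: 6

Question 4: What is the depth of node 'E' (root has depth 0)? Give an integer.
Answer: 2

Derivation:
Path from root to E: A -> J -> E
Depth = number of edges = 2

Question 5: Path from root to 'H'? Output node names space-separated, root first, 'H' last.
Answer: A K C H

Derivation:
Walk down from root: A -> K -> C -> H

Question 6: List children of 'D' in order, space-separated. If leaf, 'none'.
Answer: none

Derivation:
Node D's children (from adjacency): (leaf)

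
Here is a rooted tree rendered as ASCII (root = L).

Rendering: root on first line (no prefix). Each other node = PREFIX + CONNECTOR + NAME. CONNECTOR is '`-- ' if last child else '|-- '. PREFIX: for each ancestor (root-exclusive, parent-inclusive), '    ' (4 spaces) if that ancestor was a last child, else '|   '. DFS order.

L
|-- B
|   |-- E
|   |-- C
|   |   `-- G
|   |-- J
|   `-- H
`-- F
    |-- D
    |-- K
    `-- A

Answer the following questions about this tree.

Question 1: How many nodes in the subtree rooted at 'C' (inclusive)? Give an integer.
Answer: 2

Derivation:
Subtree rooted at C contains: C, G
Count = 2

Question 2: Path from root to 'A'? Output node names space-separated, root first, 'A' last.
Answer: L F A

Derivation:
Walk down from root: L -> F -> A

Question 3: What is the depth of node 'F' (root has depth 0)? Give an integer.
Answer: 1

Derivation:
Path from root to F: L -> F
Depth = number of edges = 1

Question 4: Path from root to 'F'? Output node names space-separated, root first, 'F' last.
Answer: L F

Derivation:
Walk down from root: L -> F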